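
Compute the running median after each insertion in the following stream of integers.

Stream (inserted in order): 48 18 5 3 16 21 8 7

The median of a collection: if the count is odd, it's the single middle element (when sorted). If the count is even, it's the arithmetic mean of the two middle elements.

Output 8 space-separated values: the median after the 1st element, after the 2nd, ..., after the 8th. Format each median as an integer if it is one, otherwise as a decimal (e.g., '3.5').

Answer: 48 33 18 11.5 16 17 16 12

Derivation:
Step 1: insert 48 -> lo=[48] (size 1, max 48) hi=[] (size 0) -> median=48
Step 2: insert 18 -> lo=[18] (size 1, max 18) hi=[48] (size 1, min 48) -> median=33
Step 3: insert 5 -> lo=[5, 18] (size 2, max 18) hi=[48] (size 1, min 48) -> median=18
Step 4: insert 3 -> lo=[3, 5] (size 2, max 5) hi=[18, 48] (size 2, min 18) -> median=11.5
Step 5: insert 16 -> lo=[3, 5, 16] (size 3, max 16) hi=[18, 48] (size 2, min 18) -> median=16
Step 6: insert 21 -> lo=[3, 5, 16] (size 3, max 16) hi=[18, 21, 48] (size 3, min 18) -> median=17
Step 7: insert 8 -> lo=[3, 5, 8, 16] (size 4, max 16) hi=[18, 21, 48] (size 3, min 18) -> median=16
Step 8: insert 7 -> lo=[3, 5, 7, 8] (size 4, max 8) hi=[16, 18, 21, 48] (size 4, min 16) -> median=12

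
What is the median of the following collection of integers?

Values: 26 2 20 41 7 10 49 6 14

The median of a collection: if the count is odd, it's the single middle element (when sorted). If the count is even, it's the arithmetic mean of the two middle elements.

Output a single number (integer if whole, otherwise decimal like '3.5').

Step 1: insert 26 -> lo=[26] (size 1, max 26) hi=[] (size 0) -> median=26
Step 2: insert 2 -> lo=[2] (size 1, max 2) hi=[26] (size 1, min 26) -> median=14
Step 3: insert 20 -> lo=[2, 20] (size 2, max 20) hi=[26] (size 1, min 26) -> median=20
Step 4: insert 41 -> lo=[2, 20] (size 2, max 20) hi=[26, 41] (size 2, min 26) -> median=23
Step 5: insert 7 -> lo=[2, 7, 20] (size 3, max 20) hi=[26, 41] (size 2, min 26) -> median=20
Step 6: insert 10 -> lo=[2, 7, 10] (size 3, max 10) hi=[20, 26, 41] (size 3, min 20) -> median=15
Step 7: insert 49 -> lo=[2, 7, 10, 20] (size 4, max 20) hi=[26, 41, 49] (size 3, min 26) -> median=20
Step 8: insert 6 -> lo=[2, 6, 7, 10] (size 4, max 10) hi=[20, 26, 41, 49] (size 4, min 20) -> median=15
Step 9: insert 14 -> lo=[2, 6, 7, 10, 14] (size 5, max 14) hi=[20, 26, 41, 49] (size 4, min 20) -> median=14

Answer: 14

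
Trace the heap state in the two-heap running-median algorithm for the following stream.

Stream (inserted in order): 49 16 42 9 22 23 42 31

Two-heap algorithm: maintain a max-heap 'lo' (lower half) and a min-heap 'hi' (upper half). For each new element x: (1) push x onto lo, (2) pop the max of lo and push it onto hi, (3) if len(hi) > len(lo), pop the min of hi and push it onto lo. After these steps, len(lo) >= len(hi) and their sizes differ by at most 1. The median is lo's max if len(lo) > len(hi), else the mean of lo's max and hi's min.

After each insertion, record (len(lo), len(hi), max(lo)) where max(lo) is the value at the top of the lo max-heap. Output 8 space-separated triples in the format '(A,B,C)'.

Answer: (1,0,49) (1,1,16) (2,1,42) (2,2,16) (3,2,22) (3,3,22) (4,3,23) (4,4,23)

Derivation:
Step 1: insert 49 -> lo=[49] hi=[] -> (len(lo)=1, len(hi)=0, max(lo)=49)
Step 2: insert 16 -> lo=[16] hi=[49] -> (len(lo)=1, len(hi)=1, max(lo)=16)
Step 3: insert 42 -> lo=[16, 42] hi=[49] -> (len(lo)=2, len(hi)=1, max(lo)=42)
Step 4: insert 9 -> lo=[9, 16] hi=[42, 49] -> (len(lo)=2, len(hi)=2, max(lo)=16)
Step 5: insert 22 -> lo=[9, 16, 22] hi=[42, 49] -> (len(lo)=3, len(hi)=2, max(lo)=22)
Step 6: insert 23 -> lo=[9, 16, 22] hi=[23, 42, 49] -> (len(lo)=3, len(hi)=3, max(lo)=22)
Step 7: insert 42 -> lo=[9, 16, 22, 23] hi=[42, 42, 49] -> (len(lo)=4, len(hi)=3, max(lo)=23)
Step 8: insert 31 -> lo=[9, 16, 22, 23] hi=[31, 42, 42, 49] -> (len(lo)=4, len(hi)=4, max(lo)=23)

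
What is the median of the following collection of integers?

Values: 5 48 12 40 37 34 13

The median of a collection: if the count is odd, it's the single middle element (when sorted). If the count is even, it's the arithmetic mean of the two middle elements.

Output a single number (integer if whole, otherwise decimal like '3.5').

Step 1: insert 5 -> lo=[5] (size 1, max 5) hi=[] (size 0) -> median=5
Step 2: insert 48 -> lo=[5] (size 1, max 5) hi=[48] (size 1, min 48) -> median=26.5
Step 3: insert 12 -> lo=[5, 12] (size 2, max 12) hi=[48] (size 1, min 48) -> median=12
Step 4: insert 40 -> lo=[5, 12] (size 2, max 12) hi=[40, 48] (size 2, min 40) -> median=26
Step 5: insert 37 -> lo=[5, 12, 37] (size 3, max 37) hi=[40, 48] (size 2, min 40) -> median=37
Step 6: insert 34 -> lo=[5, 12, 34] (size 3, max 34) hi=[37, 40, 48] (size 3, min 37) -> median=35.5
Step 7: insert 13 -> lo=[5, 12, 13, 34] (size 4, max 34) hi=[37, 40, 48] (size 3, min 37) -> median=34

Answer: 34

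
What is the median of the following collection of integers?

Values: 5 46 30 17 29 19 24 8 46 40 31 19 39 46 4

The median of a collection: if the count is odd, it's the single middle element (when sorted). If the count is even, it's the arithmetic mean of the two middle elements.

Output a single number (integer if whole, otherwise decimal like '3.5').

Step 1: insert 5 -> lo=[5] (size 1, max 5) hi=[] (size 0) -> median=5
Step 2: insert 46 -> lo=[5] (size 1, max 5) hi=[46] (size 1, min 46) -> median=25.5
Step 3: insert 30 -> lo=[5, 30] (size 2, max 30) hi=[46] (size 1, min 46) -> median=30
Step 4: insert 17 -> lo=[5, 17] (size 2, max 17) hi=[30, 46] (size 2, min 30) -> median=23.5
Step 5: insert 29 -> lo=[5, 17, 29] (size 3, max 29) hi=[30, 46] (size 2, min 30) -> median=29
Step 6: insert 19 -> lo=[5, 17, 19] (size 3, max 19) hi=[29, 30, 46] (size 3, min 29) -> median=24
Step 7: insert 24 -> lo=[5, 17, 19, 24] (size 4, max 24) hi=[29, 30, 46] (size 3, min 29) -> median=24
Step 8: insert 8 -> lo=[5, 8, 17, 19] (size 4, max 19) hi=[24, 29, 30, 46] (size 4, min 24) -> median=21.5
Step 9: insert 46 -> lo=[5, 8, 17, 19, 24] (size 5, max 24) hi=[29, 30, 46, 46] (size 4, min 29) -> median=24
Step 10: insert 40 -> lo=[5, 8, 17, 19, 24] (size 5, max 24) hi=[29, 30, 40, 46, 46] (size 5, min 29) -> median=26.5
Step 11: insert 31 -> lo=[5, 8, 17, 19, 24, 29] (size 6, max 29) hi=[30, 31, 40, 46, 46] (size 5, min 30) -> median=29
Step 12: insert 19 -> lo=[5, 8, 17, 19, 19, 24] (size 6, max 24) hi=[29, 30, 31, 40, 46, 46] (size 6, min 29) -> median=26.5
Step 13: insert 39 -> lo=[5, 8, 17, 19, 19, 24, 29] (size 7, max 29) hi=[30, 31, 39, 40, 46, 46] (size 6, min 30) -> median=29
Step 14: insert 46 -> lo=[5, 8, 17, 19, 19, 24, 29] (size 7, max 29) hi=[30, 31, 39, 40, 46, 46, 46] (size 7, min 30) -> median=29.5
Step 15: insert 4 -> lo=[4, 5, 8, 17, 19, 19, 24, 29] (size 8, max 29) hi=[30, 31, 39, 40, 46, 46, 46] (size 7, min 30) -> median=29

Answer: 29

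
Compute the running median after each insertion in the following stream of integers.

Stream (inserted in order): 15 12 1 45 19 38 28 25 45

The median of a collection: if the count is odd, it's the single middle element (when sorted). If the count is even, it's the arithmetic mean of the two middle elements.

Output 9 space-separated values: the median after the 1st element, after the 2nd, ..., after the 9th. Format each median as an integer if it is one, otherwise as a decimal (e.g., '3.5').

Answer: 15 13.5 12 13.5 15 17 19 22 25

Derivation:
Step 1: insert 15 -> lo=[15] (size 1, max 15) hi=[] (size 0) -> median=15
Step 2: insert 12 -> lo=[12] (size 1, max 12) hi=[15] (size 1, min 15) -> median=13.5
Step 3: insert 1 -> lo=[1, 12] (size 2, max 12) hi=[15] (size 1, min 15) -> median=12
Step 4: insert 45 -> lo=[1, 12] (size 2, max 12) hi=[15, 45] (size 2, min 15) -> median=13.5
Step 5: insert 19 -> lo=[1, 12, 15] (size 3, max 15) hi=[19, 45] (size 2, min 19) -> median=15
Step 6: insert 38 -> lo=[1, 12, 15] (size 3, max 15) hi=[19, 38, 45] (size 3, min 19) -> median=17
Step 7: insert 28 -> lo=[1, 12, 15, 19] (size 4, max 19) hi=[28, 38, 45] (size 3, min 28) -> median=19
Step 8: insert 25 -> lo=[1, 12, 15, 19] (size 4, max 19) hi=[25, 28, 38, 45] (size 4, min 25) -> median=22
Step 9: insert 45 -> lo=[1, 12, 15, 19, 25] (size 5, max 25) hi=[28, 38, 45, 45] (size 4, min 28) -> median=25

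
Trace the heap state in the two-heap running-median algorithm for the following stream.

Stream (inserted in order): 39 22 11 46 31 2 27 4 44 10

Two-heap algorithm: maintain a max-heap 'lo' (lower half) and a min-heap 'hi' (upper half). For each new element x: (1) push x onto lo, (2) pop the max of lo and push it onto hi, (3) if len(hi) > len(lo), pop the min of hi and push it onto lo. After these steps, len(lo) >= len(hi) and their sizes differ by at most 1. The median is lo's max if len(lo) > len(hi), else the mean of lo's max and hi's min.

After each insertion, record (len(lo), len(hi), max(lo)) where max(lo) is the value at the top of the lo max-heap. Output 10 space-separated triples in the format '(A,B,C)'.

Step 1: insert 39 -> lo=[39] hi=[] -> (len(lo)=1, len(hi)=0, max(lo)=39)
Step 2: insert 22 -> lo=[22] hi=[39] -> (len(lo)=1, len(hi)=1, max(lo)=22)
Step 3: insert 11 -> lo=[11, 22] hi=[39] -> (len(lo)=2, len(hi)=1, max(lo)=22)
Step 4: insert 46 -> lo=[11, 22] hi=[39, 46] -> (len(lo)=2, len(hi)=2, max(lo)=22)
Step 5: insert 31 -> lo=[11, 22, 31] hi=[39, 46] -> (len(lo)=3, len(hi)=2, max(lo)=31)
Step 6: insert 2 -> lo=[2, 11, 22] hi=[31, 39, 46] -> (len(lo)=3, len(hi)=3, max(lo)=22)
Step 7: insert 27 -> lo=[2, 11, 22, 27] hi=[31, 39, 46] -> (len(lo)=4, len(hi)=3, max(lo)=27)
Step 8: insert 4 -> lo=[2, 4, 11, 22] hi=[27, 31, 39, 46] -> (len(lo)=4, len(hi)=4, max(lo)=22)
Step 9: insert 44 -> lo=[2, 4, 11, 22, 27] hi=[31, 39, 44, 46] -> (len(lo)=5, len(hi)=4, max(lo)=27)
Step 10: insert 10 -> lo=[2, 4, 10, 11, 22] hi=[27, 31, 39, 44, 46] -> (len(lo)=5, len(hi)=5, max(lo)=22)

Answer: (1,0,39) (1,1,22) (2,1,22) (2,2,22) (3,2,31) (3,3,22) (4,3,27) (4,4,22) (5,4,27) (5,5,22)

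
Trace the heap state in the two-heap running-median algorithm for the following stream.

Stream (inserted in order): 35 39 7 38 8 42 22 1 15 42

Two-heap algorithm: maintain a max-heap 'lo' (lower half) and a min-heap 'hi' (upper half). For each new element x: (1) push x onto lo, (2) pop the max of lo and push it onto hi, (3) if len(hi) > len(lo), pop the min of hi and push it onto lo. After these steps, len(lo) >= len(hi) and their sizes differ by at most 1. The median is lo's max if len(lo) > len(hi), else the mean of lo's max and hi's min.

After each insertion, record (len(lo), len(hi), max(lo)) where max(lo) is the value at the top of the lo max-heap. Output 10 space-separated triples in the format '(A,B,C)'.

Step 1: insert 35 -> lo=[35] hi=[] -> (len(lo)=1, len(hi)=0, max(lo)=35)
Step 2: insert 39 -> lo=[35] hi=[39] -> (len(lo)=1, len(hi)=1, max(lo)=35)
Step 3: insert 7 -> lo=[7, 35] hi=[39] -> (len(lo)=2, len(hi)=1, max(lo)=35)
Step 4: insert 38 -> lo=[7, 35] hi=[38, 39] -> (len(lo)=2, len(hi)=2, max(lo)=35)
Step 5: insert 8 -> lo=[7, 8, 35] hi=[38, 39] -> (len(lo)=3, len(hi)=2, max(lo)=35)
Step 6: insert 42 -> lo=[7, 8, 35] hi=[38, 39, 42] -> (len(lo)=3, len(hi)=3, max(lo)=35)
Step 7: insert 22 -> lo=[7, 8, 22, 35] hi=[38, 39, 42] -> (len(lo)=4, len(hi)=3, max(lo)=35)
Step 8: insert 1 -> lo=[1, 7, 8, 22] hi=[35, 38, 39, 42] -> (len(lo)=4, len(hi)=4, max(lo)=22)
Step 9: insert 15 -> lo=[1, 7, 8, 15, 22] hi=[35, 38, 39, 42] -> (len(lo)=5, len(hi)=4, max(lo)=22)
Step 10: insert 42 -> lo=[1, 7, 8, 15, 22] hi=[35, 38, 39, 42, 42] -> (len(lo)=5, len(hi)=5, max(lo)=22)

Answer: (1,0,35) (1,1,35) (2,1,35) (2,2,35) (3,2,35) (3,3,35) (4,3,35) (4,4,22) (5,4,22) (5,5,22)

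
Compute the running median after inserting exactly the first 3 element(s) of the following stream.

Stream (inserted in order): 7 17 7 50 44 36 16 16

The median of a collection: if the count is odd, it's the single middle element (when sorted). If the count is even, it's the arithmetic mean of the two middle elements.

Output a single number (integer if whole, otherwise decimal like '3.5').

Step 1: insert 7 -> lo=[7] (size 1, max 7) hi=[] (size 0) -> median=7
Step 2: insert 17 -> lo=[7] (size 1, max 7) hi=[17] (size 1, min 17) -> median=12
Step 3: insert 7 -> lo=[7, 7] (size 2, max 7) hi=[17] (size 1, min 17) -> median=7

Answer: 7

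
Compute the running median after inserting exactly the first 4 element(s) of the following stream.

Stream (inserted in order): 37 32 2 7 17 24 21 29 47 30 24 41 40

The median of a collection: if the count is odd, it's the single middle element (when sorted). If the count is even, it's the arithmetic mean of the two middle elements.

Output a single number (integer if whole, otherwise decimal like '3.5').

Answer: 19.5

Derivation:
Step 1: insert 37 -> lo=[37] (size 1, max 37) hi=[] (size 0) -> median=37
Step 2: insert 32 -> lo=[32] (size 1, max 32) hi=[37] (size 1, min 37) -> median=34.5
Step 3: insert 2 -> lo=[2, 32] (size 2, max 32) hi=[37] (size 1, min 37) -> median=32
Step 4: insert 7 -> lo=[2, 7] (size 2, max 7) hi=[32, 37] (size 2, min 32) -> median=19.5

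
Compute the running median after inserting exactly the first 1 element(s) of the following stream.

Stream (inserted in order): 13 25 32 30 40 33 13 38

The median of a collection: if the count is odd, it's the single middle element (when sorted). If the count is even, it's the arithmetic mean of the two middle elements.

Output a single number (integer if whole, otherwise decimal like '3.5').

Step 1: insert 13 -> lo=[13] (size 1, max 13) hi=[] (size 0) -> median=13

Answer: 13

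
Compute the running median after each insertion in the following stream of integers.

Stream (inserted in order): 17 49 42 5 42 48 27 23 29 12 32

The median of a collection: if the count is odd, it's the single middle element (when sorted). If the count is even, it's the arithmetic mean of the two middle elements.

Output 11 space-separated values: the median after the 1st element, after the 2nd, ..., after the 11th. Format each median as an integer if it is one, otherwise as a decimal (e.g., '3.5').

Step 1: insert 17 -> lo=[17] (size 1, max 17) hi=[] (size 0) -> median=17
Step 2: insert 49 -> lo=[17] (size 1, max 17) hi=[49] (size 1, min 49) -> median=33
Step 3: insert 42 -> lo=[17, 42] (size 2, max 42) hi=[49] (size 1, min 49) -> median=42
Step 4: insert 5 -> lo=[5, 17] (size 2, max 17) hi=[42, 49] (size 2, min 42) -> median=29.5
Step 5: insert 42 -> lo=[5, 17, 42] (size 3, max 42) hi=[42, 49] (size 2, min 42) -> median=42
Step 6: insert 48 -> lo=[5, 17, 42] (size 3, max 42) hi=[42, 48, 49] (size 3, min 42) -> median=42
Step 7: insert 27 -> lo=[5, 17, 27, 42] (size 4, max 42) hi=[42, 48, 49] (size 3, min 42) -> median=42
Step 8: insert 23 -> lo=[5, 17, 23, 27] (size 4, max 27) hi=[42, 42, 48, 49] (size 4, min 42) -> median=34.5
Step 9: insert 29 -> lo=[5, 17, 23, 27, 29] (size 5, max 29) hi=[42, 42, 48, 49] (size 4, min 42) -> median=29
Step 10: insert 12 -> lo=[5, 12, 17, 23, 27] (size 5, max 27) hi=[29, 42, 42, 48, 49] (size 5, min 29) -> median=28
Step 11: insert 32 -> lo=[5, 12, 17, 23, 27, 29] (size 6, max 29) hi=[32, 42, 42, 48, 49] (size 5, min 32) -> median=29

Answer: 17 33 42 29.5 42 42 42 34.5 29 28 29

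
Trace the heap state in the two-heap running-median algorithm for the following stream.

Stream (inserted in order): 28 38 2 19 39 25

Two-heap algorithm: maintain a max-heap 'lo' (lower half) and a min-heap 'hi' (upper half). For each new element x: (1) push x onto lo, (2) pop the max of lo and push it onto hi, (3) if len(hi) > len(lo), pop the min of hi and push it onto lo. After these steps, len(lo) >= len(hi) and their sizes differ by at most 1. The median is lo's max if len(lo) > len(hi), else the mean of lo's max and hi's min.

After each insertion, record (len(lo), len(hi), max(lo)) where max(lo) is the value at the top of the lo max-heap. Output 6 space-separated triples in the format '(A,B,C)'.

Answer: (1,0,28) (1,1,28) (2,1,28) (2,2,19) (3,2,28) (3,3,25)

Derivation:
Step 1: insert 28 -> lo=[28] hi=[] -> (len(lo)=1, len(hi)=0, max(lo)=28)
Step 2: insert 38 -> lo=[28] hi=[38] -> (len(lo)=1, len(hi)=1, max(lo)=28)
Step 3: insert 2 -> lo=[2, 28] hi=[38] -> (len(lo)=2, len(hi)=1, max(lo)=28)
Step 4: insert 19 -> lo=[2, 19] hi=[28, 38] -> (len(lo)=2, len(hi)=2, max(lo)=19)
Step 5: insert 39 -> lo=[2, 19, 28] hi=[38, 39] -> (len(lo)=3, len(hi)=2, max(lo)=28)
Step 6: insert 25 -> lo=[2, 19, 25] hi=[28, 38, 39] -> (len(lo)=3, len(hi)=3, max(lo)=25)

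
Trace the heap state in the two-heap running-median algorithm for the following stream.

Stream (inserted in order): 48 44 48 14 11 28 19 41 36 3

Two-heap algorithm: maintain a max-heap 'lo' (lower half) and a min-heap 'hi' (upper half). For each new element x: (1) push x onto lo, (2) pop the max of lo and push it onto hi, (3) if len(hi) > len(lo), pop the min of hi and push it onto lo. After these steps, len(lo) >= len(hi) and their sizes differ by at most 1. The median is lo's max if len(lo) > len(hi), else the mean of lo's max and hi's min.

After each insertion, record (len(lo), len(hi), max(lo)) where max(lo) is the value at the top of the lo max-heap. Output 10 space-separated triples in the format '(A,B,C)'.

Answer: (1,0,48) (1,1,44) (2,1,48) (2,2,44) (3,2,44) (3,3,28) (4,3,28) (4,4,28) (5,4,36) (5,5,28)

Derivation:
Step 1: insert 48 -> lo=[48] hi=[] -> (len(lo)=1, len(hi)=0, max(lo)=48)
Step 2: insert 44 -> lo=[44] hi=[48] -> (len(lo)=1, len(hi)=1, max(lo)=44)
Step 3: insert 48 -> lo=[44, 48] hi=[48] -> (len(lo)=2, len(hi)=1, max(lo)=48)
Step 4: insert 14 -> lo=[14, 44] hi=[48, 48] -> (len(lo)=2, len(hi)=2, max(lo)=44)
Step 5: insert 11 -> lo=[11, 14, 44] hi=[48, 48] -> (len(lo)=3, len(hi)=2, max(lo)=44)
Step 6: insert 28 -> lo=[11, 14, 28] hi=[44, 48, 48] -> (len(lo)=3, len(hi)=3, max(lo)=28)
Step 7: insert 19 -> lo=[11, 14, 19, 28] hi=[44, 48, 48] -> (len(lo)=4, len(hi)=3, max(lo)=28)
Step 8: insert 41 -> lo=[11, 14, 19, 28] hi=[41, 44, 48, 48] -> (len(lo)=4, len(hi)=4, max(lo)=28)
Step 9: insert 36 -> lo=[11, 14, 19, 28, 36] hi=[41, 44, 48, 48] -> (len(lo)=5, len(hi)=4, max(lo)=36)
Step 10: insert 3 -> lo=[3, 11, 14, 19, 28] hi=[36, 41, 44, 48, 48] -> (len(lo)=5, len(hi)=5, max(lo)=28)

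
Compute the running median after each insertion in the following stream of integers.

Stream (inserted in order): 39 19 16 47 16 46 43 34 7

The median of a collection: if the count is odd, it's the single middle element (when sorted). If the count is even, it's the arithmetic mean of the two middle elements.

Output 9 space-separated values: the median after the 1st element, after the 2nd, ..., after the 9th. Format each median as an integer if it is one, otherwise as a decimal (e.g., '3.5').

Answer: 39 29 19 29 19 29 39 36.5 34

Derivation:
Step 1: insert 39 -> lo=[39] (size 1, max 39) hi=[] (size 0) -> median=39
Step 2: insert 19 -> lo=[19] (size 1, max 19) hi=[39] (size 1, min 39) -> median=29
Step 3: insert 16 -> lo=[16, 19] (size 2, max 19) hi=[39] (size 1, min 39) -> median=19
Step 4: insert 47 -> lo=[16, 19] (size 2, max 19) hi=[39, 47] (size 2, min 39) -> median=29
Step 5: insert 16 -> lo=[16, 16, 19] (size 3, max 19) hi=[39, 47] (size 2, min 39) -> median=19
Step 6: insert 46 -> lo=[16, 16, 19] (size 3, max 19) hi=[39, 46, 47] (size 3, min 39) -> median=29
Step 7: insert 43 -> lo=[16, 16, 19, 39] (size 4, max 39) hi=[43, 46, 47] (size 3, min 43) -> median=39
Step 8: insert 34 -> lo=[16, 16, 19, 34] (size 4, max 34) hi=[39, 43, 46, 47] (size 4, min 39) -> median=36.5
Step 9: insert 7 -> lo=[7, 16, 16, 19, 34] (size 5, max 34) hi=[39, 43, 46, 47] (size 4, min 39) -> median=34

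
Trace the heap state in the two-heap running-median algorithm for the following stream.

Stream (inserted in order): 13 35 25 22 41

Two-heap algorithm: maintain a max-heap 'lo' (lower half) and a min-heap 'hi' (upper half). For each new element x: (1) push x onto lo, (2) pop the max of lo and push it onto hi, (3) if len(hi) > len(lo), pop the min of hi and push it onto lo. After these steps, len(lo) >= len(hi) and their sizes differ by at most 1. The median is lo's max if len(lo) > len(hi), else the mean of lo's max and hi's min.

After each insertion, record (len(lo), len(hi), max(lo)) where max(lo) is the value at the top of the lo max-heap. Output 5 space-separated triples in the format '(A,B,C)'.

Answer: (1,0,13) (1,1,13) (2,1,25) (2,2,22) (3,2,25)

Derivation:
Step 1: insert 13 -> lo=[13] hi=[] -> (len(lo)=1, len(hi)=0, max(lo)=13)
Step 2: insert 35 -> lo=[13] hi=[35] -> (len(lo)=1, len(hi)=1, max(lo)=13)
Step 3: insert 25 -> lo=[13, 25] hi=[35] -> (len(lo)=2, len(hi)=1, max(lo)=25)
Step 4: insert 22 -> lo=[13, 22] hi=[25, 35] -> (len(lo)=2, len(hi)=2, max(lo)=22)
Step 5: insert 41 -> lo=[13, 22, 25] hi=[35, 41] -> (len(lo)=3, len(hi)=2, max(lo)=25)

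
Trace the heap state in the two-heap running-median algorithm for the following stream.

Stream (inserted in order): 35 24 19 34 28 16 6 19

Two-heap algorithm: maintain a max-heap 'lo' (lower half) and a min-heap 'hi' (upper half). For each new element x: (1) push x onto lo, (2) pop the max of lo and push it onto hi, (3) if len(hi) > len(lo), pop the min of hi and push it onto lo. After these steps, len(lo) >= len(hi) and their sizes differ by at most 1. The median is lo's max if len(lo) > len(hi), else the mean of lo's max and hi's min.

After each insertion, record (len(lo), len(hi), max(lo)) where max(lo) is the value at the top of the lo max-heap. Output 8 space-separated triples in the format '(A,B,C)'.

Answer: (1,0,35) (1,1,24) (2,1,24) (2,2,24) (3,2,28) (3,3,24) (4,3,24) (4,4,19)

Derivation:
Step 1: insert 35 -> lo=[35] hi=[] -> (len(lo)=1, len(hi)=0, max(lo)=35)
Step 2: insert 24 -> lo=[24] hi=[35] -> (len(lo)=1, len(hi)=1, max(lo)=24)
Step 3: insert 19 -> lo=[19, 24] hi=[35] -> (len(lo)=2, len(hi)=1, max(lo)=24)
Step 4: insert 34 -> lo=[19, 24] hi=[34, 35] -> (len(lo)=2, len(hi)=2, max(lo)=24)
Step 5: insert 28 -> lo=[19, 24, 28] hi=[34, 35] -> (len(lo)=3, len(hi)=2, max(lo)=28)
Step 6: insert 16 -> lo=[16, 19, 24] hi=[28, 34, 35] -> (len(lo)=3, len(hi)=3, max(lo)=24)
Step 7: insert 6 -> lo=[6, 16, 19, 24] hi=[28, 34, 35] -> (len(lo)=4, len(hi)=3, max(lo)=24)
Step 8: insert 19 -> lo=[6, 16, 19, 19] hi=[24, 28, 34, 35] -> (len(lo)=4, len(hi)=4, max(lo)=19)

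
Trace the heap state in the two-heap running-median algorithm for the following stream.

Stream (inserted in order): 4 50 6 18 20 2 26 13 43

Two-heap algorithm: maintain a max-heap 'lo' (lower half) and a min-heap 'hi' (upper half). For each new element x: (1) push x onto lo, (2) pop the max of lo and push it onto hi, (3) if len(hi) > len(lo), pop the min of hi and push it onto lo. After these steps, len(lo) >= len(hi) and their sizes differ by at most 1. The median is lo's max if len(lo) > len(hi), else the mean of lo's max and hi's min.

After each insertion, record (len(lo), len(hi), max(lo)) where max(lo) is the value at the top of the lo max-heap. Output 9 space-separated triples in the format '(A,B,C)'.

Answer: (1,0,4) (1,1,4) (2,1,6) (2,2,6) (3,2,18) (3,3,6) (4,3,18) (4,4,13) (5,4,18)

Derivation:
Step 1: insert 4 -> lo=[4] hi=[] -> (len(lo)=1, len(hi)=0, max(lo)=4)
Step 2: insert 50 -> lo=[4] hi=[50] -> (len(lo)=1, len(hi)=1, max(lo)=4)
Step 3: insert 6 -> lo=[4, 6] hi=[50] -> (len(lo)=2, len(hi)=1, max(lo)=6)
Step 4: insert 18 -> lo=[4, 6] hi=[18, 50] -> (len(lo)=2, len(hi)=2, max(lo)=6)
Step 5: insert 20 -> lo=[4, 6, 18] hi=[20, 50] -> (len(lo)=3, len(hi)=2, max(lo)=18)
Step 6: insert 2 -> lo=[2, 4, 6] hi=[18, 20, 50] -> (len(lo)=3, len(hi)=3, max(lo)=6)
Step 7: insert 26 -> lo=[2, 4, 6, 18] hi=[20, 26, 50] -> (len(lo)=4, len(hi)=3, max(lo)=18)
Step 8: insert 13 -> lo=[2, 4, 6, 13] hi=[18, 20, 26, 50] -> (len(lo)=4, len(hi)=4, max(lo)=13)
Step 9: insert 43 -> lo=[2, 4, 6, 13, 18] hi=[20, 26, 43, 50] -> (len(lo)=5, len(hi)=4, max(lo)=18)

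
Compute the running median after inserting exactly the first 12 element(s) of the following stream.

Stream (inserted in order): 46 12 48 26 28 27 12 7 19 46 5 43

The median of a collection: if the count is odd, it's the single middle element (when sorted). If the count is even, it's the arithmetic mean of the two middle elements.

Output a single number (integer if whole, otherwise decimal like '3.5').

Step 1: insert 46 -> lo=[46] (size 1, max 46) hi=[] (size 0) -> median=46
Step 2: insert 12 -> lo=[12] (size 1, max 12) hi=[46] (size 1, min 46) -> median=29
Step 3: insert 48 -> lo=[12, 46] (size 2, max 46) hi=[48] (size 1, min 48) -> median=46
Step 4: insert 26 -> lo=[12, 26] (size 2, max 26) hi=[46, 48] (size 2, min 46) -> median=36
Step 5: insert 28 -> lo=[12, 26, 28] (size 3, max 28) hi=[46, 48] (size 2, min 46) -> median=28
Step 6: insert 27 -> lo=[12, 26, 27] (size 3, max 27) hi=[28, 46, 48] (size 3, min 28) -> median=27.5
Step 7: insert 12 -> lo=[12, 12, 26, 27] (size 4, max 27) hi=[28, 46, 48] (size 3, min 28) -> median=27
Step 8: insert 7 -> lo=[7, 12, 12, 26] (size 4, max 26) hi=[27, 28, 46, 48] (size 4, min 27) -> median=26.5
Step 9: insert 19 -> lo=[7, 12, 12, 19, 26] (size 5, max 26) hi=[27, 28, 46, 48] (size 4, min 27) -> median=26
Step 10: insert 46 -> lo=[7, 12, 12, 19, 26] (size 5, max 26) hi=[27, 28, 46, 46, 48] (size 5, min 27) -> median=26.5
Step 11: insert 5 -> lo=[5, 7, 12, 12, 19, 26] (size 6, max 26) hi=[27, 28, 46, 46, 48] (size 5, min 27) -> median=26
Step 12: insert 43 -> lo=[5, 7, 12, 12, 19, 26] (size 6, max 26) hi=[27, 28, 43, 46, 46, 48] (size 6, min 27) -> median=26.5

Answer: 26.5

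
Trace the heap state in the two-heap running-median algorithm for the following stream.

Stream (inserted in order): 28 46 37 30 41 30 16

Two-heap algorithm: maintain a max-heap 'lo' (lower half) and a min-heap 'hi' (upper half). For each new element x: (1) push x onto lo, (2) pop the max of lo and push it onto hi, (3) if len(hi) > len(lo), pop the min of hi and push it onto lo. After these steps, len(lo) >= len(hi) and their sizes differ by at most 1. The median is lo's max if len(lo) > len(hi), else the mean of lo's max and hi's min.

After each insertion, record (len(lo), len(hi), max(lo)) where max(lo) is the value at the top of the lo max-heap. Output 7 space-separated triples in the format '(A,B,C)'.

Step 1: insert 28 -> lo=[28] hi=[] -> (len(lo)=1, len(hi)=0, max(lo)=28)
Step 2: insert 46 -> lo=[28] hi=[46] -> (len(lo)=1, len(hi)=1, max(lo)=28)
Step 3: insert 37 -> lo=[28, 37] hi=[46] -> (len(lo)=2, len(hi)=1, max(lo)=37)
Step 4: insert 30 -> lo=[28, 30] hi=[37, 46] -> (len(lo)=2, len(hi)=2, max(lo)=30)
Step 5: insert 41 -> lo=[28, 30, 37] hi=[41, 46] -> (len(lo)=3, len(hi)=2, max(lo)=37)
Step 6: insert 30 -> lo=[28, 30, 30] hi=[37, 41, 46] -> (len(lo)=3, len(hi)=3, max(lo)=30)
Step 7: insert 16 -> lo=[16, 28, 30, 30] hi=[37, 41, 46] -> (len(lo)=4, len(hi)=3, max(lo)=30)

Answer: (1,0,28) (1,1,28) (2,1,37) (2,2,30) (3,2,37) (3,3,30) (4,3,30)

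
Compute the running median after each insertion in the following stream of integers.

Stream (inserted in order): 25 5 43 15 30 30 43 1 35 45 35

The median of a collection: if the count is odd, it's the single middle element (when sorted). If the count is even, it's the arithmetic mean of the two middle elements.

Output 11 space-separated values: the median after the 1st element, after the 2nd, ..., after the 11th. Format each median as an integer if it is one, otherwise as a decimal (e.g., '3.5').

Step 1: insert 25 -> lo=[25] (size 1, max 25) hi=[] (size 0) -> median=25
Step 2: insert 5 -> lo=[5] (size 1, max 5) hi=[25] (size 1, min 25) -> median=15
Step 3: insert 43 -> lo=[5, 25] (size 2, max 25) hi=[43] (size 1, min 43) -> median=25
Step 4: insert 15 -> lo=[5, 15] (size 2, max 15) hi=[25, 43] (size 2, min 25) -> median=20
Step 5: insert 30 -> lo=[5, 15, 25] (size 3, max 25) hi=[30, 43] (size 2, min 30) -> median=25
Step 6: insert 30 -> lo=[5, 15, 25] (size 3, max 25) hi=[30, 30, 43] (size 3, min 30) -> median=27.5
Step 7: insert 43 -> lo=[5, 15, 25, 30] (size 4, max 30) hi=[30, 43, 43] (size 3, min 30) -> median=30
Step 8: insert 1 -> lo=[1, 5, 15, 25] (size 4, max 25) hi=[30, 30, 43, 43] (size 4, min 30) -> median=27.5
Step 9: insert 35 -> lo=[1, 5, 15, 25, 30] (size 5, max 30) hi=[30, 35, 43, 43] (size 4, min 30) -> median=30
Step 10: insert 45 -> lo=[1, 5, 15, 25, 30] (size 5, max 30) hi=[30, 35, 43, 43, 45] (size 5, min 30) -> median=30
Step 11: insert 35 -> lo=[1, 5, 15, 25, 30, 30] (size 6, max 30) hi=[35, 35, 43, 43, 45] (size 5, min 35) -> median=30

Answer: 25 15 25 20 25 27.5 30 27.5 30 30 30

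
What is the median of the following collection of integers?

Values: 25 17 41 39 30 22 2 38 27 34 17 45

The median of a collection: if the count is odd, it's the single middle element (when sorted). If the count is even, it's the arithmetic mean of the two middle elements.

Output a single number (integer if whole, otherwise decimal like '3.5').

Answer: 28.5

Derivation:
Step 1: insert 25 -> lo=[25] (size 1, max 25) hi=[] (size 0) -> median=25
Step 2: insert 17 -> lo=[17] (size 1, max 17) hi=[25] (size 1, min 25) -> median=21
Step 3: insert 41 -> lo=[17, 25] (size 2, max 25) hi=[41] (size 1, min 41) -> median=25
Step 4: insert 39 -> lo=[17, 25] (size 2, max 25) hi=[39, 41] (size 2, min 39) -> median=32
Step 5: insert 30 -> lo=[17, 25, 30] (size 3, max 30) hi=[39, 41] (size 2, min 39) -> median=30
Step 6: insert 22 -> lo=[17, 22, 25] (size 3, max 25) hi=[30, 39, 41] (size 3, min 30) -> median=27.5
Step 7: insert 2 -> lo=[2, 17, 22, 25] (size 4, max 25) hi=[30, 39, 41] (size 3, min 30) -> median=25
Step 8: insert 38 -> lo=[2, 17, 22, 25] (size 4, max 25) hi=[30, 38, 39, 41] (size 4, min 30) -> median=27.5
Step 9: insert 27 -> lo=[2, 17, 22, 25, 27] (size 5, max 27) hi=[30, 38, 39, 41] (size 4, min 30) -> median=27
Step 10: insert 34 -> lo=[2, 17, 22, 25, 27] (size 5, max 27) hi=[30, 34, 38, 39, 41] (size 5, min 30) -> median=28.5
Step 11: insert 17 -> lo=[2, 17, 17, 22, 25, 27] (size 6, max 27) hi=[30, 34, 38, 39, 41] (size 5, min 30) -> median=27
Step 12: insert 45 -> lo=[2, 17, 17, 22, 25, 27] (size 6, max 27) hi=[30, 34, 38, 39, 41, 45] (size 6, min 30) -> median=28.5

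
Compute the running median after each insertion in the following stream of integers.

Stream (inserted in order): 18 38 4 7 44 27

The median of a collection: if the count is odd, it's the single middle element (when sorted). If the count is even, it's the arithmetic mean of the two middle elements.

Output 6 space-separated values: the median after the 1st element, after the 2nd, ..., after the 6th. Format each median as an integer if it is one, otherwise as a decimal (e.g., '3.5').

Step 1: insert 18 -> lo=[18] (size 1, max 18) hi=[] (size 0) -> median=18
Step 2: insert 38 -> lo=[18] (size 1, max 18) hi=[38] (size 1, min 38) -> median=28
Step 3: insert 4 -> lo=[4, 18] (size 2, max 18) hi=[38] (size 1, min 38) -> median=18
Step 4: insert 7 -> lo=[4, 7] (size 2, max 7) hi=[18, 38] (size 2, min 18) -> median=12.5
Step 5: insert 44 -> lo=[4, 7, 18] (size 3, max 18) hi=[38, 44] (size 2, min 38) -> median=18
Step 6: insert 27 -> lo=[4, 7, 18] (size 3, max 18) hi=[27, 38, 44] (size 3, min 27) -> median=22.5

Answer: 18 28 18 12.5 18 22.5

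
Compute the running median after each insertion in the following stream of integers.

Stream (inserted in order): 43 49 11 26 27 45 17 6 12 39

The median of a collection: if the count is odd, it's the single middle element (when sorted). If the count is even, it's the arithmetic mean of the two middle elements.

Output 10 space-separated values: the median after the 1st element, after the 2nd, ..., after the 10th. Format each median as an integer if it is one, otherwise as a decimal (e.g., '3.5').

Step 1: insert 43 -> lo=[43] (size 1, max 43) hi=[] (size 0) -> median=43
Step 2: insert 49 -> lo=[43] (size 1, max 43) hi=[49] (size 1, min 49) -> median=46
Step 3: insert 11 -> lo=[11, 43] (size 2, max 43) hi=[49] (size 1, min 49) -> median=43
Step 4: insert 26 -> lo=[11, 26] (size 2, max 26) hi=[43, 49] (size 2, min 43) -> median=34.5
Step 5: insert 27 -> lo=[11, 26, 27] (size 3, max 27) hi=[43, 49] (size 2, min 43) -> median=27
Step 6: insert 45 -> lo=[11, 26, 27] (size 3, max 27) hi=[43, 45, 49] (size 3, min 43) -> median=35
Step 7: insert 17 -> lo=[11, 17, 26, 27] (size 4, max 27) hi=[43, 45, 49] (size 3, min 43) -> median=27
Step 8: insert 6 -> lo=[6, 11, 17, 26] (size 4, max 26) hi=[27, 43, 45, 49] (size 4, min 27) -> median=26.5
Step 9: insert 12 -> lo=[6, 11, 12, 17, 26] (size 5, max 26) hi=[27, 43, 45, 49] (size 4, min 27) -> median=26
Step 10: insert 39 -> lo=[6, 11, 12, 17, 26] (size 5, max 26) hi=[27, 39, 43, 45, 49] (size 5, min 27) -> median=26.5

Answer: 43 46 43 34.5 27 35 27 26.5 26 26.5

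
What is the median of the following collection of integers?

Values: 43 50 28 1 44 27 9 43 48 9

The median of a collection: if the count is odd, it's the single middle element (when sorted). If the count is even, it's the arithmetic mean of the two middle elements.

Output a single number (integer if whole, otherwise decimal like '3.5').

Step 1: insert 43 -> lo=[43] (size 1, max 43) hi=[] (size 0) -> median=43
Step 2: insert 50 -> lo=[43] (size 1, max 43) hi=[50] (size 1, min 50) -> median=46.5
Step 3: insert 28 -> lo=[28, 43] (size 2, max 43) hi=[50] (size 1, min 50) -> median=43
Step 4: insert 1 -> lo=[1, 28] (size 2, max 28) hi=[43, 50] (size 2, min 43) -> median=35.5
Step 5: insert 44 -> lo=[1, 28, 43] (size 3, max 43) hi=[44, 50] (size 2, min 44) -> median=43
Step 6: insert 27 -> lo=[1, 27, 28] (size 3, max 28) hi=[43, 44, 50] (size 3, min 43) -> median=35.5
Step 7: insert 9 -> lo=[1, 9, 27, 28] (size 4, max 28) hi=[43, 44, 50] (size 3, min 43) -> median=28
Step 8: insert 43 -> lo=[1, 9, 27, 28] (size 4, max 28) hi=[43, 43, 44, 50] (size 4, min 43) -> median=35.5
Step 9: insert 48 -> lo=[1, 9, 27, 28, 43] (size 5, max 43) hi=[43, 44, 48, 50] (size 4, min 43) -> median=43
Step 10: insert 9 -> lo=[1, 9, 9, 27, 28] (size 5, max 28) hi=[43, 43, 44, 48, 50] (size 5, min 43) -> median=35.5

Answer: 35.5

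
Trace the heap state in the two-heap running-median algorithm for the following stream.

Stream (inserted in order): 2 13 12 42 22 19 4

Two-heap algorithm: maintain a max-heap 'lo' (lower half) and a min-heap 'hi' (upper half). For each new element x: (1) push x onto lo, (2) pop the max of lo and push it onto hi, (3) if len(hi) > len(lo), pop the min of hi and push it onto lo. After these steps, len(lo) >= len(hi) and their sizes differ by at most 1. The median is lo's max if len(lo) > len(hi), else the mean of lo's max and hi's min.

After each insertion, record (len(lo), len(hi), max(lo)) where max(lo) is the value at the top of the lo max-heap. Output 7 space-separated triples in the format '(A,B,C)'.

Answer: (1,0,2) (1,1,2) (2,1,12) (2,2,12) (3,2,13) (3,3,13) (4,3,13)

Derivation:
Step 1: insert 2 -> lo=[2] hi=[] -> (len(lo)=1, len(hi)=0, max(lo)=2)
Step 2: insert 13 -> lo=[2] hi=[13] -> (len(lo)=1, len(hi)=1, max(lo)=2)
Step 3: insert 12 -> lo=[2, 12] hi=[13] -> (len(lo)=2, len(hi)=1, max(lo)=12)
Step 4: insert 42 -> lo=[2, 12] hi=[13, 42] -> (len(lo)=2, len(hi)=2, max(lo)=12)
Step 5: insert 22 -> lo=[2, 12, 13] hi=[22, 42] -> (len(lo)=3, len(hi)=2, max(lo)=13)
Step 6: insert 19 -> lo=[2, 12, 13] hi=[19, 22, 42] -> (len(lo)=3, len(hi)=3, max(lo)=13)
Step 7: insert 4 -> lo=[2, 4, 12, 13] hi=[19, 22, 42] -> (len(lo)=4, len(hi)=3, max(lo)=13)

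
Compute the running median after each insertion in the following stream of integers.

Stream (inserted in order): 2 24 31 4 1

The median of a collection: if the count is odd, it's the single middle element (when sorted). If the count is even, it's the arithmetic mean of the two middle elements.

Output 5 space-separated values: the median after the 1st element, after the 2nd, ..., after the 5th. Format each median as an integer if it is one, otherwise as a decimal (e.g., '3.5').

Answer: 2 13 24 14 4

Derivation:
Step 1: insert 2 -> lo=[2] (size 1, max 2) hi=[] (size 0) -> median=2
Step 2: insert 24 -> lo=[2] (size 1, max 2) hi=[24] (size 1, min 24) -> median=13
Step 3: insert 31 -> lo=[2, 24] (size 2, max 24) hi=[31] (size 1, min 31) -> median=24
Step 4: insert 4 -> lo=[2, 4] (size 2, max 4) hi=[24, 31] (size 2, min 24) -> median=14
Step 5: insert 1 -> lo=[1, 2, 4] (size 3, max 4) hi=[24, 31] (size 2, min 24) -> median=4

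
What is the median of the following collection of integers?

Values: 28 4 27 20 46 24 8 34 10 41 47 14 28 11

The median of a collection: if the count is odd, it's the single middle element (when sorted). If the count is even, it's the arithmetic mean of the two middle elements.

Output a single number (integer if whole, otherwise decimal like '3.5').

Step 1: insert 28 -> lo=[28] (size 1, max 28) hi=[] (size 0) -> median=28
Step 2: insert 4 -> lo=[4] (size 1, max 4) hi=[28] (size 1, min 28) -> median=16
Step 3: insert 27 -> lo=[4, 27] (size 2, max 27) hi=[28] (size 1, min 28) -> median=27
Step 4: insert 20 -> lo=[4, 20] (size 2, max 20) hi=[27, 28] (size 2, min 27) -> median=23.5
Step 5: insert 46 -> lo=[4, 20, 27] (size 3, max 27) hi=[28, 46] (size 2, min 28) -> median=27
Step 6: insert 24 -> lo=[4, 20, 24] (size 3, max 24) hi=[27, 28, 46] (size 3, min 27) -> median=25.5
Step 7: insert 8 -> lo=[4, 8, 20, 24] (size 4, max 24) hi=[27, 28, 46] (size 3, min 27) -> median=24
Step 8: insert 34 -> lo=[4, 8, 20, 24] (size 4, max 24) hi=[27, 28, 34, 46] (size 4, min 27) -> median=25.5
Step 9: insert 10 -> lo=[4, 8, 10, 20, 24] (size 5, max 24) hi=[27, 28, 34, 46] (size 4, min 27) -> median=24
Step 10: insert 41 -> lo=[4, 8, 10, 20, 24] (size 5, max 24) hi=[27, 28, 34, 41, 46] (size 5, min 27) -> median=25.5
Step 11: insert 47 -> lo=[4, 8, 10, 20, 24, 27] (size 6, max 27) hi=[28, 34, 41, 46, 47] (size 5, min 28) -> median=27
Step 12: insert 14 -> lo=[4, 8, 10, 14, 20, 24] (size 6, max 24) hi=[27, 28, 34, 41, 46, 47] (size 6, min 27) -> median=25.5
Step 13: insert 28 -> lo=[4, 8, 10, 14, 20, 24, 27] (size 7, max 27) hi=[28, 28, 34, 41, 46, 47] (size 6, min 28) -> median=27
Step 14: insert 11 -> lo=[4, 8, 10, 11, 14, 20, 24] (size 7, max 24) hi=[27, 28, 28, 34, 41, 46, 47] (size 7, min 27) -> median=25.5

Answer: 25.5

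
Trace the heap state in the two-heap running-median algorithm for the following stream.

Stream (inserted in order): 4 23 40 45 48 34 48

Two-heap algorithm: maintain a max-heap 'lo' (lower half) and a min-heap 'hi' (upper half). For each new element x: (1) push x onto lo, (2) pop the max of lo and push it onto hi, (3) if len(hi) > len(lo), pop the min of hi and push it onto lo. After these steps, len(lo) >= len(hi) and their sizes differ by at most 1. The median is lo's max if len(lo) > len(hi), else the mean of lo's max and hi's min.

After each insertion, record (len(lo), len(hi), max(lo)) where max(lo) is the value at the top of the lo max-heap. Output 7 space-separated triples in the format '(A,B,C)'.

Answer: (1,0,4) (1,1,4) (2,1,23) (2,2,23) (3,2,40) (3,3,34) (4,3,40)

Derivation:
Step 1: insert 4 -> lo=[4] hi=[] -> (len(lo)=1, len(hi)=0, max(lo)=4)
Step 2: insert 23 -> lo=[4] hi=[23] -> (len(lo)=1, len(hi)=1, max(lo)=4)
Step 3: insert 40 -> lo=[4, 23] hi=[40] -> (len(lo)=2, len(hi)=1, max(lo)=23)
Step 4: insert 45 -> lo=[4, 23] hi=[40, 45] -> (len(lo)=2, len(hi)=2, max(lo)=23)
Step 5: insert 48 -> lo=[4, 23, 40] hi=[45, 48] -> (len(lo)=3, len(hi)=2, max(lo)=40)
Step 6: insert 34 -> lo=[4, 23, 34] hi=[40, 45, 48] -> (len(lo)=3, len(hi)=3, max(lo)=34)
Step 7: insert 48 -> lo=[4, 23, 34, 40] hi=[45, 48, 48] -> (len(lo)=4, len(hi)=3, max(lo)=40)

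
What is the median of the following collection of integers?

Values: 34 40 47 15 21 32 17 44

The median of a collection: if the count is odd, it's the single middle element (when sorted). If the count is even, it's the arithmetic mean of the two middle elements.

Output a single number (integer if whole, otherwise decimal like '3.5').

Answer: 33

Derivation:
Step 1: insert 34 -> lo=[34] (size 1, max 34) hi=[] (size 0) -> median=34
Step 2: insert 40 -> lo=[34] (size 1, max 34) hi=[40] (size 1, min 40) -> median=37
Step 3: insert 47 -> lo=[34, 40] (size 2, max 40) hi=[47] (size 1, min 47) -> median=40
Step 4: insert 15 -> lo=[15, 34] (size 2, max 34) hi=[40, 47] (size 2, min 40) -> median=37
Step 5: insert 21 -> lo=[15, 21, 34] (size 3, max 34) hi=[40, 47] (size 2, min 40) -> median=34
Step 6: insert 32 -> lo=[15, 21, 32] (size 3, max 32) hi=[34, 40, 47] (size 3, min 34) -> median=33
Step 7: insert 17 -> lo=[15, 17, 21, 32] (size 4, max 32) hi=[34, 40, 47] (size 3, min 34) -> median=32
Step 8: insert 44 -> lo=[15, 17, 21, 32] (size 4, max 32) hi=[34, 40, 44, 47] (size 4, min 34) -> median=33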